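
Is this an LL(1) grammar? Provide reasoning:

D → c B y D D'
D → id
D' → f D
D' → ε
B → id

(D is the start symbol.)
Relevant sets:
  FOLLOW(D') = { $, 'f' }

For D:
  PREDICT(D → c B y D D') = { 'c' }
  PREDICT(D → id) = { 'id' }
For D':
  PREDICT(D' → f D) = { 'f' }
  PREDICT(D' → ε) = { $, 'f' }
B has a single production, so nothing to check there.

Conflict found: Predict set conflict for D': { 'f' }
The grammar is NOT LL(1).

Answer: No. Predict set conflict for D': { 'f' }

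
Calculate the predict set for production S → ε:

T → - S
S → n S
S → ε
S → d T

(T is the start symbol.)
{ $ }

PREDICT(S → ε) = (FIRST(RHS) \ {ε}) ∪ (FOLLOW(S) if ε ∈ FIRST(RHS), i.e. RHS ⇒* ε)
The right-hand side is ε (FIRST(ε) = { ε }), so the predict set is FOLLOW(S) = { $ }
PREDICT(S → ε) = { $ }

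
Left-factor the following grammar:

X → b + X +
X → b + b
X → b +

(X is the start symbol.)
Left-factoring transforms A → αβ₁ | αβ₂ into A → αA' and A' → β₁ | β₂
(α is the longest common prefix among the alternatives). Repeat until
no nonterminal has two alternatives with a common prefix.

Round 1: X has alternatives sharing prefix 'b +'. Introduce X': X → b + X'
  Add: X' → X +
  Add: X' → b
  Add: X' → ε

No remaining common prefixes — done.

Resulting grammar:
X → b + X'
X' → X +
X' → b
X' → ε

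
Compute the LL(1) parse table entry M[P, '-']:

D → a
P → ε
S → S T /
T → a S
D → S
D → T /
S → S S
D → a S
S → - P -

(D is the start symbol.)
To find M[P, '-'], we find productions for P where '-' is in the predict set (PREDICT(N → α) = (FIRST(α) \ {ε}) ∪ (FOLLOW(N) if α ⇒* ε)).

Relevant sets:
  FOLLOW(P) = { '-' }

P → ε: PREDICT = { '-' }
  '-' is in predict set, so this production goes in M[P, '-']

M[P, '-'] = P → ε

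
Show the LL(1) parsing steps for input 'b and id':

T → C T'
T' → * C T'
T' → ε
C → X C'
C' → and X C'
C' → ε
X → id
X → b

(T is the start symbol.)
LL(1) parsing maintains a stack (initially the start symbol over $) and the input. At each step: if the stack top is a terminal, match it against the current input token; if it is a non-terminal N, replace it with the RHS of M[N, lookahead] (the unique production whose predict set contains the lookahead).

Stack is shown with the top on the left.

Stack          Input       Action
---------------------------------
T $            b and id $  output T → C T'
C T' $         b and id $  output C → X C'
X C' T' $      b and id $  output X → b
b C' T' $      b and id $  match 'b'
C' T' $        and id $    output C' → and X C'
and X C' T' $  and id $    match 'and'
X C' T' $      id $        output X → id
id C' T' $     id $        match 'id'
C' T' $        $           output C' → ε
T' $           $           output T' → ε
$              $           accept

The string is accepted.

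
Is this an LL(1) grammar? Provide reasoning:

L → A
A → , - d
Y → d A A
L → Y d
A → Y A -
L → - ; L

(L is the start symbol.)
A grammar is LL(1) if for each non-terminal N with multiple productions, the predict sets of those productions are pairwise disjoint, where PREDICT(N → α) = (FIRST(α) \ {ε}) ∪ (FOLLOW(N) if α ⇒* ε).

Relevant sets:
  FIRST(A) = { ',', 'd' }
  FIRST(Y) = { 'd' }

For L:
  PREDICT(L → A) = { ',', 'd' }
  PREDICT(L → Y d) = { 'd' }
  PREDICT(L → '-' ';' L) = { '-' }
For A:
  PREDICT(A → ',' '-' d) = { ',' }
  PREDICT(A → Y A '-') = { 'd' }
Y has a single production, so nothing to check there.

Conflict found: Predict set conflict for L: { 'd' }
The grammar is NOT LL(1).

Answer: No. Predict set conflict for L: { 'd' }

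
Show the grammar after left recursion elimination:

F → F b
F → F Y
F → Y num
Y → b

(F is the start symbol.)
F → Y num F'
F' → b F'
F' → Y F'
F' → ε
Y → b

F is directly left-recursive. The standard transformation for
  A → A α₁ | ... | A α_m | β₁ | ... | β_n
is
  A  → β₁ A' | ... | β_n A'
  A' → α₁ A' | ... | α_m A' | ε

F → Y num becomes F → Y num F'
F → F b becomes F' → b F'
F → F Y becomes F' → Y F'
Add F' → ε

Productions for other non-terminals are unchanged:
  Y → b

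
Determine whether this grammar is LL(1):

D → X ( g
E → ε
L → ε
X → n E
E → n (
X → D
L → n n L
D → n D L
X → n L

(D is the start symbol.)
Relevant sets:
  FIRST(X) = { 'n' }
  FIRST(D) = { 'n' }
  FOLLOW(E) = { '(' }
  FOLLOW(L) = { $, '(', 'n' }

For D:
  PREDICT(D → X '(' g) = { 'n' }
  PREDICT(D → n D L) = { 'n' }
For E:
  PREDICT(E → ε) = { '(' }
  PREDICT(E → n '(') = { 'n' }
For L:
  PREDICT(L → ε) = { $, '(', 'n' }
  PREDICT(L → n n L) = { 'n' }
For X:
  PREDICT(X → n E) = { 'n' }
  PREDICT(X → D) = { 'n' }
  PREDICT(X → n L) = { 'n' }

Conflict found: Predict set conflict for D: { 'n' }
The grammar is NOT LL(1).

Answer: No. Predict set conflict for D: { 'n' }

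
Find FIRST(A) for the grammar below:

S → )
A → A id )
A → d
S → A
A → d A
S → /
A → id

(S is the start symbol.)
From A → A id ):
  - A is the symbol being defined: contributes nothing new
    A is not nullable, so stop
From A → d:
  - d is a terminal: add 'd' and stop
From A → d A:
  - d is a terminal: add 'd' and stop
From A → id:
  - id is a terminal: add 'id' and stop

Collecting: FIRST(A) = { 'd', 'id' }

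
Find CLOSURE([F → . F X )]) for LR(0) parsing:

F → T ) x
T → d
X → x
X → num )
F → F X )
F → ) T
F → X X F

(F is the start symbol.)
{ [F → . ) T], [F → . F X )], [F → . T ) x], [F → . X X F], [T → . d], [X → . num )], [X → . x] }

Start with: [F → . F X )]
  [F → . F X )] has the dot before F: add [F → . T ) x], [F → . ) T], [F → . X X F]
  [F → . T ) x] has the dot before T: add [T → . d]
  [F → . X X F] has the dot before X: add [X → . x], [X → . num )]
No further items can be added.

CLOSURE = { [F → . ) T], [F → . F X )], [F → . T ) x], [F → . X X F], [T → . d], [X → . num )], [X → . x] }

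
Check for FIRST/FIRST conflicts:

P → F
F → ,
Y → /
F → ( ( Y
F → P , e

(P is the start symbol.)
Yes. F → ',' / F → P ',' e on { ',' }; F → '(' '(' Y / F → P ',' e on { '(' }

A FIRST/FIRST conflict occurs when two productions N → α and N → β for the same non-terminal have FIRST(α) ∩ FIRST(β) ≠ ∅ (with ε ∈ FIRST of a nullable right-hand side, so two nullable alternatives also conflict).

FIRST sets of the non-terminals at (or reachable through a nullable prefix from) the front of some alternative:
  FIRST(P) = { '(', ',' }

Productions for F:
  F → ,: FIRST = { ',' }
  F → ( ( Y: FIRST = { '(' }
  F → P , e: FIRST = { '(', ',' }
P, Y have only one production, so no FIRST/FIRST conflict is possible there.

Conflict for F: F → , and F → P , e
  Overlap: { ',' }
Conflict for F: F → ( ( Y and F → P , e
  Overlap: { '(' }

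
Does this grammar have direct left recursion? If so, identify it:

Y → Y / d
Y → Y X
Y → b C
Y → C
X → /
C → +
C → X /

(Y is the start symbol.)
Y → Y / d: LEFT RECURSIVE (starts with Y)
Y → Y X: LEFT RECURSIVE (starts with Y)
Y → b C: starts with b
Y → C: starts with C
X → /: starts with '/'
C → +: starts with '+'
C → X /: starts with X

The grammar has direct left recursion on: Y.

Answer: Yes, Y is left-recursive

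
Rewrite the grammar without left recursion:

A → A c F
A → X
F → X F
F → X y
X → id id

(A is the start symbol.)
A → X A'
A' → c F A'
A' → ε
F → X F
F → X y
X → id id

A is directly left-recursive. The standard transformation for
  A → A α₁ | ... | A α_m | β₁ | ... | β_n
is
  A  → β₁ A' | ... | β_n A'
  A' → α₁ A' | ... | α_m A' | ε

A → X becomes A → X A'
A → A c F becomes A' → c F A'
Add A' → ε

Productions for other non-terminals are unchanged:
  F → X F
  F → X y
  X → id id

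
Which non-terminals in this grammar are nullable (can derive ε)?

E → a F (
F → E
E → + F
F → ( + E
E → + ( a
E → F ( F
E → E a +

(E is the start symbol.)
A non-terminal is nullable if it can derive ε (the empty string): either it has an ε-production, or it has a production whose right-hand side consists entirely of nullable non-terminals.

There are no ε-productions, so no non-terminal can derive ε.
No non-terminals are nullable.

Answer: None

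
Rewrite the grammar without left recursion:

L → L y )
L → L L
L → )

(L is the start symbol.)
L is directly left-recursive. The standard transformation for
  A → A α₁ | ... | A α_m | β₁ | ... | β_n
is
  A  → β₁ A' | ... | β_n A'
  A' → α₁ A' | ... | α_m A' | ε

L → ) becomes L → ) L'
L → L y ) becomes L' → y ) L'
L → L L becomes L' → L L'
Add L' → ε

Resulting grammar:
L → ) L'
L' → y ) L'
L' → L L'
L' → ε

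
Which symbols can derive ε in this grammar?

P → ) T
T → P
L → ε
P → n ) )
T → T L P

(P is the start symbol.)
{ 'L' }

A non-terminal is nullable if it can derive ε (the empty string): either it has an ε-production, or it has a production whose right-hand side consists entirely of nullable non-terminals.

ε-productions: L → ε
So L is immediately nullable.
No further non-terminal can be added: every production for the remaining non-terminals contains a terminal or a non-nullable non-terminal.
Nullable = { 'L' }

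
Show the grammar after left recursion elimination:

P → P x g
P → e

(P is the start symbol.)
P is directly left-recursive. The standard transformation for
  A → A α₁ | ... | A α_m | β₁ | ... | β_n
is
  A  → β₁ A' | ... | β_n A'
  A' → α₁ A' | ... | α_m A' | ε

P → e becomes P → e P'
P → P x g becomes P' → x g P'
Add P' → ε

Resulting grammar:
P → e P'
P' → x g P'
P' → ε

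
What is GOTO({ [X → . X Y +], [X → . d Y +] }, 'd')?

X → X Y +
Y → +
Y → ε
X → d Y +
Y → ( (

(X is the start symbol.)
{ [X → d . Y +], [Y → . ( (], [Y → . +], [Y → .] }

GOTO(I, 'd') = CLOSURE({ [A → αX.β] : [A → α.Xβ] ∈ I, X = 'd' })

Items with dot before 'd', with the dot advanced:
  [X → . d Y +] → [X → d . Y +]
Closure of the advanced items:
  [X → d . Y +] has the dot before Y: add [Y → . +], [Y → .], [Y → . ( (]

GOTO = { [X → d . Y +], [Y → . ( (], [Y → . +], [Y → .] }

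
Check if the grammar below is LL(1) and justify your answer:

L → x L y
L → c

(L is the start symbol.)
For L:
  PREDICT(L → x L y) = { 'x' }
  PREDICT(L → c) = { 'c' }

All predict sets are disjoint. The grammar IS LL(1).

Answer: Yes, the grammar is LL(1).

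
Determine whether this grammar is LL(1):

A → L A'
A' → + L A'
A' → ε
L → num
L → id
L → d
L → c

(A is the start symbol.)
A grammar is LL(1) if for each non-terminal N with multiple productions, the predict sets of those productions are pairwise disjoint, where PREDICT(N → α) = (FIRST(α) \ {ε}) ∪ (FOLLOW(N) if α ⇒* ε).

Relevant sets:
  FOLLOW(A') = { $ }

For A':
  PREDICT(A' → '+' L A') = { '+' }
  PREDICT(A' → ε) = { $ }
For L:
  PREDICT(L → num) = { 'num' }
  PREDICT(L → id) = { 'id' }
  PREDICT(L → d) = { 'd' }
  PREDICT(L → c) = { 'c' }
A has a single production, so nothing to check there.

All predict sets are disjoint. The grammar IS LL(1).

Answer: Yes, the grammar is LL(1).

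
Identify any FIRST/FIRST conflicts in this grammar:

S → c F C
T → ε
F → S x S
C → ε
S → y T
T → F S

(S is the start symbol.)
No FIRST/FIRST conflicts.

FIRST sets of the non-terminals at (or reachable through a nullable prefix from) the front of some alternative:
  FIRST(F) = { 'c', 'y' }

Productions for S:
  S → c F C: FIRST = { 'c' }
  S → y T: FIRST = { 'y' }
Productions for T:
  T → ε: FIRST = { ε }
  T → F S: FIRST = { 'c', 'y' }
F, C have only one production, so no FIRST/FIRST conflict is possible there.

All alternatives of each non-terminal have pairwise disjoint FIRST sets.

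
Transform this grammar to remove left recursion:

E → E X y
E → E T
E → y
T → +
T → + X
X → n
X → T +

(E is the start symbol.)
E is directly left-recursive. The standard transformation for
  A → A α₁ | ... | A α_m | β₁ | ... | β_n
is
  A  → β₁ A' | ... | β_n A'
  A' → α₁ A' | ... | α_m A' | ε

E → y becomes E → y E'
E → E X y becomes E' → X y E'
E → E T becomes E' → T E'
Add E' → ε

Productions for other non-terminals are unchanged:
  T → +
  T → + X
  X → n
  X → T +

Resulting grammar:
E → y E'
E' → X y E'
E' → T E'
E' → ε
T → +
T → + X
X → n
X → T +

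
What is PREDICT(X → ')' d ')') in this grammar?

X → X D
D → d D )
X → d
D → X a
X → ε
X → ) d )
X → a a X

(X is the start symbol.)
{ ')' }

PREDICT(X → ')' d ')') = (FIRST(RHS) \ {ε}) ∪ (FOLLOW(X) if ε ∈ FIRST(RHS), i.e. RHS ⇒* ε)
FIRST(')' d ')') = { ')' }
ε ∉ FIRST(')' d ')'), so FOLLOW(X) is not added.
PREDICT(X → ')' d ')') = { ')' }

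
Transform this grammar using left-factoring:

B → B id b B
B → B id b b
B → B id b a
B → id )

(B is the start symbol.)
Left-factoring transforms A → αβ₁ | αβ₂ into A → αA' and A' → β₁ | β₂
(α is the longest common prefix among the alternatives). Repeat until
no nonterminal has two alternatives with a common prefix.

Round 1: B has alternatives sharing prefix 'B id b'. Introduce B': B → B id b B'
  Add: B' → B
  Add: B' → b
  Add: B' → a

No remaining common prefixes — done.

Resulting grammar:
B → B id b B'
B' → B
B' → b
B' → a
B → id )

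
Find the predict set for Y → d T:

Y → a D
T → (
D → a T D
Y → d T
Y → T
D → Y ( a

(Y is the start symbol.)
{ 'd' }

PREDICT(Y → d T) = (FIRST(RHS) \ {ε}) ∪ (FOLLOW(Y) if ε ∈ FIRST(RHS), i.e. RHS ⇒* ε)
FIRST(d T) = { 'd' }
ε ∉ FIRST(d T), so FOLLOW(Y) is not added.
PREDICT(Y → d T) = { 'd' }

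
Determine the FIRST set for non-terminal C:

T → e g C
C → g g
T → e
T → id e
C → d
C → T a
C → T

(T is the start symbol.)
{ 'd', 'e', 'g', 'id' }

To compute FIRST(C), examine every production with C on the left-hand side, reading each right-hand side left to right until a non-nullable symbol is reached.

FIRST sets of the other non-terminals involved (by the same procedure, iterated to a fixed point):
  FIRST(T) = { 'e', 'id' }

From C → g g:
  - g is a terminal: add 'g' and stop
From C → d:
  - d is a terminal: add 'd' and stop
From C → T a:
  - T is a non-terminal: add FIRST(T) \ {ε} = { 'e', 'id' }
    T is not nullable, so stop
From C → T:
  - T is a non-terminal: add FIRST(T) \ {ε} = { 'e', 'id' }
    T is not nullable, so stop

Collecting: FIRST(C) = { 'd', 'e', 'g', 'id' }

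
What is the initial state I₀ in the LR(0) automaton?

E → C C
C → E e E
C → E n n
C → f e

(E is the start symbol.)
{ [C → . E e E], [C → . E n n], [C → . f e], [E → . C C], [E' → . E] }

First, augment the grammar with E' → E
I₀ = CLOSURE({ [E' → . E] }):
  [E' → . E] has the dot before E: add [E → . C C]
  [E → . C C] has the dot before C: add [C → . E e E], [C → . E n n], [C → . f e]
No further items can be added.

I₀ = { [C → . E e E], [C → . E n n], [C → . f e], [E → . C C], [E' → . E] }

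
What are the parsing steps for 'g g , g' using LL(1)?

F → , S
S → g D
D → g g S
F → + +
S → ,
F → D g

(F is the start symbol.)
LL(1) parsing maintains a stack (initially the start symbol over $) and the input. At each step: if the stack top is a terminal, match it against the current input token; if it is a non-terminal N, replace it with the RHS of M[N, lookahead] (the unique production whose predict set contains the lookahead).

Stack is shown with the top on the left.

Stack      Input      Action
----------------------------
F $        g g , g $  output F → D g
D g $      g g , g $  output D → g g S
g g S g $  g g , g $  match 'g'
g S g $    g , g $    match 'g'
S g $      , g $      output S → ,
, g $      , g $      match ','
g $        g $        match 'g'
$          $          accept

The string is accepted.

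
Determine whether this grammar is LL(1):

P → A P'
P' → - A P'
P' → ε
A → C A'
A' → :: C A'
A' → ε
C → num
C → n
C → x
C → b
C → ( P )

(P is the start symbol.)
Yes, the grammar is LL(1).

Relevant sets:
  FOLLOW(P') = { $, ')' }
  FOLLOW(A') = { $, ')', '-' }

For P':
  PREDICT(P' → '-' A P') = { '-' }
  PREDICT(P' → ε) = { $, ')' }
For A':
  PREDICT(A' → :: C A') = { '::' }
  PREDICT(A' → ε) = { $, ')', '-' }
For C:
  PREDICT(C → num) = { 'num' }
  PREDICT(C → n) = { 'n' }
  PREDICT(C → x) = { 'x' }
  PREDICT(C → b) = { 'b' }
  PREDICT(C → '(' P ')') = { '(' }
P, A have a single production, so nothing to check there.

All predict sets are disjoint. The grammar IS LL(1).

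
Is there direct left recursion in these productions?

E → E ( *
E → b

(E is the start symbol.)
E → E ( *: LEFT RECURSIVE (starts with E)
E → b: starts with b

The grammar has direct left recursion on: E.

Answer: Yes, E is left-recursive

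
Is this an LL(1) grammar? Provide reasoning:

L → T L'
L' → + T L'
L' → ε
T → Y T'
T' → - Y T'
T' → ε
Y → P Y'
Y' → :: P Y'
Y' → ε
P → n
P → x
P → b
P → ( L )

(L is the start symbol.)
Yes, the grammar is LL(1).

A grammar is LL(1) if for each non-terminal N with multiple productions, the predict sets of those productions are pairwise disjoint, where PREDICT(N → α) = (FIRST(α) \ {ε}) ∪ (FOLLOW(N) if α ⇒* ε).

Relevant sets:
  FOLLOW(L') = { $, ')' }
  FOLLOW(T') = { $, ')', '+' }
  FOLLOW(Y') = { $, ')', '+', '-' }

For L':
  PREDICT(L' → '+' T L') = { '+' }
  PREDICT(L' → ε) = { $, ')' }
For T':
  PREDICT(T' → '-' Y T') = { '-' }
  PREDICT(T' → ε) = { $, ')', '+' }
For Y':
  PREDICT(Y' → :: P Y') = { '::' }
  PREDICT(Y' → ε) = { $, ')', '+', '-' }
For P:
  PREDICT(P → n) = { 'n' }
  PREDICT(P → x) = { 'x' }
  PREDICT(P → b) = { 'b' }
  PREDICT(P → '(' L ')') = { '(' }
L, T, Y have a single production, so nothing to check there.

All predict sets are disjoint. The grammar IS LL(1).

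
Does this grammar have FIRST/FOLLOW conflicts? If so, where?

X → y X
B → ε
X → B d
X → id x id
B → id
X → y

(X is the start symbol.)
A FIRST/FOLLOW conflict occurs when a non-terminal N has a nullable alternative N → β (β ⇒* ε) and another alternative N → α with FIRST(α) ∩ FOLLOW(N) ≠ ∅: on such a lookahead the parser cannot decide between expanding α and letting N vanish via β.

Nullable non-terminals: B.

B: nullable alternative(s) B → ε; FOLLOW(B) = { 'd' }
  B → ε: FIRST \ {ε} = { } — this is the only nullable alternative, skip
  B → id: FIRST \ {ε} = { 'id' } — disjoint from FOLLOW(B)

X has no nullable alternative, so no FIRST/FOLLOW check is needed there.

No FIRST/FOLLOW conflicts found.

Answer: No FIRST/FOLLOW conflicts.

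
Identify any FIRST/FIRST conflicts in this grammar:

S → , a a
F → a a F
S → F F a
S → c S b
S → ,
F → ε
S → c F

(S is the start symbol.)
Yes. S → ',' a a / S → ',' on { ',' }; S → c S b / S → c F on { 'c' }

FIRST sets of the non-terminals at (or reachable through a nullable prefix from) the front of some alternative:
  FIRST(F) = { 'a', ε }

Productions for S:
  S → , a a: FIRST = { ',' }
  S → F F a: FIRST = { 'a' }
  S → c S b: FIRST = { 'c' }
  S → ,: FIRST = { ',' }
  S → c F: FIRST = { 'c' }
Productions for F:
  F → a a F: FIRST = { 'a' }
  F → ε: FIRST = { ε }

Conflict for S: S → , a a and S → ,
  Overlap: { ',' }
Conflict for S: S → c S b and S → c F
  Overlap: { 'c' }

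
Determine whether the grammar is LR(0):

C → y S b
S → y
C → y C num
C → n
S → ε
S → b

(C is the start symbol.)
No. Shift-reduce conflict between [S → .] and [C → . n]

Augment with C' → C and build the canonical LR(0) collection (I0 = CLOSURE({[C' → . C]}), then GOTO on every symbol after a dot until no new states appear). It has 10 states:
  I0: { [C → . n], [C → . y C num], [C → . y S b], [C' → . C] }  — shift
  I1: { [C' → C .] }  — accept
  I2: { [C → n .] }  — reduce
  I3: { [C → . n], [C → . y C num], [C → . y S b], [C → y . C num], [C → y . S b], [S → . b], [S → . y], [S → .] }  — shift, reduce
  I4: { [C → y C . num] }  — shift
  I5: { [C → y S . b] }  — shift
  I6: { [S → b .] }  — reduce
  I7: { [C → . n], [C → . y C num], [C → . y S b], [C → y . C num], [C → y . S b], [S → . b], [S → . y], [S → .], [S → y .] }  — shift, 2 reduces
  I8: { [C → y S b .] }  — reduce
  I9: { [C → y C num .] }  — reduce

Conflict in state I3:
  Shift-reduce conflict between [S → .] and [C → . n]
So the grammar is NOT LR(0).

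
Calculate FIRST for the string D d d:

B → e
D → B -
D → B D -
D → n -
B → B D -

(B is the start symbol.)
{ 'e', 'n' }

FIRST sets of the non-terminals involved (from the grammar, by fixed-point iteration):
  FIRST(D) = { 'e', 'n' }

To compute FIRST(D d d), process the symbols left to right:
Symbol D is a non-terminal. Add FIRST(D) \ {ε} = { 'e', 'n' }
D is not nullable (ε ∉ FIRST(D)), so stop here.
FIRST(D d d) = { 'e', 'n' }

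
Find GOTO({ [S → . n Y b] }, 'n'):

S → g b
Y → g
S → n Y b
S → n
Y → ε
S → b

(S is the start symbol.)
{ [S → n . Y b], [Y → . g], [Y → .] }

GOTO(I, 'n') = CLOSURE({ [A → αX.β] : [A → α.Xβ] ∈ I, X = 'n' })

Items with dot before 'n', with the dot advanced:
  [S → . n Y b] → [S → n . Y b]
Closure of the advanced items:
  [S → n . Y b] has the dot before Y: add [Y → . g], [Y → .]

GOTO = { [S → n . Y b], [Y → . g], [Y → .] }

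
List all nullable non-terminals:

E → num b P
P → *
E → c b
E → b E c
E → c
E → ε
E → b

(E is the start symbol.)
A non-terminal is nullable if it can derive ε (the empty string): either it has an ε-production, or it has a production whose right-hand side consists entirely of nullable non-terminals.

ε-productions: E → ε
So E is immediately nullable.
No further non-terminal can be added: every production for the remaining non-terminals contains a terminal or a non-nullable non-terminal.
Nullable = { 'E' }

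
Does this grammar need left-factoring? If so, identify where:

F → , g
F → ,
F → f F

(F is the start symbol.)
Yes, F has productions with common prefix ','

Left-factoring is needed when two productions for the same non-terminal
share a common prefix on the right-hand side.

Productions for F:
  F → , g
  F → ,
  F → f F

Found common prefix ',' in productions for F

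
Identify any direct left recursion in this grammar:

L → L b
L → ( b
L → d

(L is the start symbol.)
L → L b: LEFT RECURSIVE (starts with L)
L → ( b: starts with '('
L → d: starts with d

The grammar has direct left recursion on: L.

Answer: Yes, L is left-recursive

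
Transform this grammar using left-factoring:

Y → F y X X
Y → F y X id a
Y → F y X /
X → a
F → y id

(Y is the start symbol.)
Left-factoring transforms A → αβ₁ | αβ₂ into A → αA' and A' → β₁ | β₂
(α is the longest common prefix among the alternatives). Repeat until
no nonterminal has two alternatives with a common prefix.

Round 1: Y has alternatives sharing prefix 'F y X'. Introduce Y': Y → F y X Y'
  Add: Y' → X
  Add: Y' → id a
  Add: Y' → /

No remaining common prefixes — done.

Resulting grammar:
Y → F y X Y'
Y' → X
Y' → id a
Y' → /
X → a
F → y id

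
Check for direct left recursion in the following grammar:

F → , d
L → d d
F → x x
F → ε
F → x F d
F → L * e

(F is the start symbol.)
Direct left recursion occurs when N → N α for some non-terminal N (the right-hand side begins with the left-hand side itself).

F → , d: starts with ','
L → d d: starts with d
F → x x: starts with x
F → ε: starts with ε
F → x F d: starts with x
F → L * e: starts with L

No direct left recursion found.

Answer: No direct left recursion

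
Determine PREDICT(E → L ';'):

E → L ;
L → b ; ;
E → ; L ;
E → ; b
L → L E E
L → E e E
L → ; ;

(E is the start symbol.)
{ ';', 'b' }

PREDICT(E → L ';') = (FIRST(RHS) \ {ε}) ∪ (FOLLOW(E) if ε ∈ FIRST(RHS), i.e. RHS ⇒* ε)
FIRST(L) = { ';', 'b' }
FIRST(L ';') = { ';', 'b' }
ε ∉ FIRST(L ';'), so FOLLOW(E) is not added.
PREDICT(E → L ';') = { ';', 'b' }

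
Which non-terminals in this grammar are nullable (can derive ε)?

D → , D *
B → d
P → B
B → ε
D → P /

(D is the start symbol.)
A non-terminal is nullable if it can derive ε (the empty string): either it has an ε-production, or it has a production whose right-hand side consists entirely of nullable non-terminals.

ε-productions: B → ε
So B is immediately nullable.
P → B: every symbol on the right is nullable, so P is nullable too.
No further non-terminal can be added: every production for the remaining non-terminals contains a terminal or a non-nullable non-terminal.
Nullable = { 'B', 'P' }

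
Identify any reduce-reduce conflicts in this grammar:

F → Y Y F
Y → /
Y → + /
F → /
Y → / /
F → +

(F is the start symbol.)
Yes — I2: [F → / .] vs [Y → / .]

Augment with F' → F and build the canonical LR(0) collection (I0 = CLOSURE({[F' → . F]}), then GOTO on every symbol after a dot until no new states appear). It has 11 states:
  I0: { [F → . +], [F → . /], [F → . Y Y F], [F' → . F], [Y → . + /], [Y → . / /], [Y → . /] }  — shift
  I1: { [F → + .], [Y → + . /] }  — shift, reduce
  I2: { [F → / .], [Y → / . /], [Y → / .] }  — shift, 2 reduces
  I3: { [F' → F .] }  — accept
  I4: { [F → Y . Y F], [Y → . + /], [Y → . / /], [Y → . /] }  — shift
  I5: { [Y → + . /] }  — shift
  I6: { [Y → / . /], [Y → / .] }  — shift, reduce
  I7: { [F → . +], [F → . /], [F → . Y Y F], [F → Y Y . F], [Y → . + /], [Y → . / /], [Y → . /] }  — shift
  I8: { [F → Y Y F .] }  — reduce
  I9: { [Y → / / .] }  — reduce
  I10: { [Y → + / .] }  — reduce

I2 contains complete items [F → / .], [Y → / .] — reduce-reduce conflict.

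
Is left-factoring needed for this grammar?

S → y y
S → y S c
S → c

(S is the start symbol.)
Yes, S has productions with common prefix 'y'

Left-factoring is needed when two productions for the same non-terminal
share a common prefix on the right-hand side.

Productions for S:
  S → y y
  S → y S c
  S → c

Found common prefix 'y' in productions for S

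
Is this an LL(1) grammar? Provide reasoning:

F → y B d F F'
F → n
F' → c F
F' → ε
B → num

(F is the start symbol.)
A grammar is LL(1) if for each non-terminal N with multiple productions, the predict sets of those productions are pairwise disjoint, where PREDICT(N → α) = (FIRST(α) \ {ε}) ∪ (FOLLOW(N) if α ⇒* ε).

Relevant sets:
  FOLLOW(F') = { $, 'c' }

For F:
  PREDICT(F → y B d F F') = { 'y' }
  PREDICT(F → n) = { 'n' }
For F':
  PREDICT(F' → c F) = { 'c' }
  PREDICT(F' → ε) = { $, 'c' }
B has a single production, so nothing to check there.

Conflict found: Predict set conflict for F': { 'c' }
The grammar is NOT LL(1).

Answer: No. Predict set conflict for F': { 'c' }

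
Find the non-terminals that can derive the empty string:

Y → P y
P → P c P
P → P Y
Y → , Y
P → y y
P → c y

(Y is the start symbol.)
None

There are no ε-productions, so no non-terminal can derive ε.
No non-terminals are nullable.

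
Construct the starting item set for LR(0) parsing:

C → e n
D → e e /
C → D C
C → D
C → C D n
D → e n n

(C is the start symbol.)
First, augment the grammar with C' → C
I₀ = CLOSURE({ [C' → . C] }):
  [C' → . C] has the dot before C: add [C → . e n], [C → . D C], [C → . D], [C → . C D n]
  [C → . D C] has the dot before D: add [D → . e e /], [D → . e n n]
No further items can be added.

I₀ = { [C → . C D n], [C → . D C], [C → . D], [C → . e n], [C' → . C], [D → . e e /], [D → . e n n] }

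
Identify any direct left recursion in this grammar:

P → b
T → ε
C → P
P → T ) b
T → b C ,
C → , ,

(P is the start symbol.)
Direct left recursion occurs when N → N α for some non-terminal N (the right-hand side begins with the left-hand side itself).

P → b: starts with b
T → ε: starts with ε
C → P: starts with P
P → T ) b: starts with T
T → b C ,: starts with b
C → , ,: starts with ','

No direct left recursion found.

Answer: No direct left recursion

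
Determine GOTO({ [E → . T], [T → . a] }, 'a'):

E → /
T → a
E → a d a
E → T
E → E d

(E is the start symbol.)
{ [T → a .] }

GOTO(I, 'a') = CLOSURE({ [A → αX.β] : [A → α.Xβ] ∈ I, X = 'a' })

Items with dot before 'a', with the dot advanced:
  [T → . a] → [T → a .]
Closure adds nothing (no advanced item has the dot before a non-terminal).

GOTO = { [T → a .] }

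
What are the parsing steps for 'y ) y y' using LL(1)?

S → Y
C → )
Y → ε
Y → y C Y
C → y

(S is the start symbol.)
Stack is shown with the top on the left.

Stack    Input      Action
--------------------------
S $      y ) y y $  output S → Y
Y $      y ) y y $  output Y → y C Y
y C Y $  y ) y y $  match 'y'
C Y $    ) y y $    output C → )
) Y $    ) y y $    match ')'
Y $      y y $      output Y → y C Y
y C Y $  y y $      match 'y'
C Y $    y $        output C → y
y Y $    y $        match 'y'
Y $      $          output Y → ε
$        $          accept

The string is accepted.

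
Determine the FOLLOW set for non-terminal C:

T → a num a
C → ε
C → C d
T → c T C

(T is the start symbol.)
{ $, 'd' }

To compute FOLLOW(C), find every occurrence of C on a right-hand side N → α C β: add FIRST(β) \ {ε}, and if β is empty or nullable also add FOLLOW(N). Iterate to a fixed point.

In C → C d: C is followed by d, add FIRST(d) \ {ε} = { 'd' }
In T → c T C: C is at the end, add FOLLOW(T)

The FOLLOW sets referred to above (computed the same way, to a fixed point):
  FOLLOW(T) = { $, 'd' }

Taking the union: FOLLOW(C) = { $, 'd' }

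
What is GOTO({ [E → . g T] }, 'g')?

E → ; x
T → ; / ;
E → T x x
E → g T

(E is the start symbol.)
{ [E → g . T], [T → . ; / ;] }

GOTO(I, 'g') = CLOSURE({ [A → αX.β] : [A → α.Xβ] ∈ I, X = 'g' })

Items with dot before 'g', with the dot advanced:
  [E → . g T] → [E → g . T]
Closure of the advanced items:
  [E → g . T] has the dot before T: add [T → . ; / ;]

GOTO = { [E → g . T], [T → . ; / ;] }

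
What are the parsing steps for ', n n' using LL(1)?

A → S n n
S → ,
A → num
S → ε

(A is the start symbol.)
LL(1) parsing maintains a stack (initially the start symbol over $) and the input. At each step: if the stack top is a terminal, match it against the current input token; if it is a non-terminal N, replace it with the RHS of M[N, lookahead] (the unique production whose predict set contains the lookahead).

Stack is shown with the top on the left.

Stack    Input    Action
------------------------
A $      , n n $  output A → S n n
S n n $  , n n $  output S → ,
, n n $  , n n $  match ','
n n $    n n $    match 'n'
n $      n $      match 'n'
$        $        accept

The string is accepted.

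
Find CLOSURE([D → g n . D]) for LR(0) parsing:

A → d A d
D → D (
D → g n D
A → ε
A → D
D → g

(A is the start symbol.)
{ [D → . D (], [D → . g n D], [D → . g], [D → g n . D] }

To compute CLOSURE, for each item [A → α.Bβ] where B is a non-terminal, add [B → .γ] for all productions B → γ; repeat for the newly added items until nothing changes.

Start with: [D → g n . D]
  [D → g n . D] has the dot before D: add [D → . D (], [D → . g n D], [D → . g]
No further items can be added.

CLOSURE = { [D → . D (], [D → . g n D], [D → . g], [D → g n . D] }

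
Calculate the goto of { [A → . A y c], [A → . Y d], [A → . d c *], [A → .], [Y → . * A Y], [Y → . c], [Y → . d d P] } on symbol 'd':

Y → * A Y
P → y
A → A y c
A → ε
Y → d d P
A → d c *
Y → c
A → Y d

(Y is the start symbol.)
{ [A → d . c *], [Y → d . d P] }

GOTO(I, 'd') = CLOSURE({ [A → αX.β] : [A → α.Xβ] ∈ I, X = 'd' })

Items with dot before 'd', with the dot advanced:
  [A → . d c *] → [A → d . c *]
  [Y → . d d P] → [Y → d . d P]
Closure adds nothing (no advanced item has the dot before a non-terminal).

GOTO = { [A → d . c *], [Y → d . d P] }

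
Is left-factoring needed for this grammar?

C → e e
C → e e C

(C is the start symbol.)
Left-factoring is needed when two productions for the same non-terminal
share a common prefix on the right-hand side.

Productions for C:
  C → e e
  C → e e C

Found common prefix 'e e' in productions for C

Answer: Yes, C has productions with common prefix 'e e'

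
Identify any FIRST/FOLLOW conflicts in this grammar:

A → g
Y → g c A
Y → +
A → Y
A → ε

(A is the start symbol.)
No FIRST/FOLLOW conflicts.

A FIRST/FOLLOW conflict occurs when a non-terminal N has a nullable alternative N → β (β ⇒* ε) and another alternative N → α with FIRST(α) ∩ FOLLOW(N) ≠ ∅: on such a lookahead the parser cannot decide between expanding α and letting N vanish via β.

Nullable non-terminals: A.
FIRST sets used below: FIRST(Y) = { '+', 'g' }

A: nullable alternative(s) A → ε; FOLLOW(A) = { $ }
  A → g: FIRST \ {ε} = { 'g' } — disjoint from FOLLOW(A)
  A → Y: FIRST \ {ε} = { '+', 'g' } — disjoint from FOLLOW(A)
  A → ε: FIRST \ {ε} = { } — this is the only nullable alternative, skip

Y has no nullable alternative, so no FIRST/FOLLOW check is needed there.

No FIRST/FOLLOW conflicts found.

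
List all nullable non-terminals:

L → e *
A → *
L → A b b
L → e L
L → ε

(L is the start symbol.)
{ 'L' }

ε-productions: L → ε
So L is immediately nullable.
No further non-terminal can be added: every production for the remaining non-terminals contains a terminal or a non-nullable non-terminal.
Nullable = { 'L' }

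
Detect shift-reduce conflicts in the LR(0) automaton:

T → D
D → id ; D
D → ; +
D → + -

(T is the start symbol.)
No shift-reduce conflicts

Augment with T' → T and build the canonical LR(0) collection (I0 = CLOSURE({[T' → . T]}), then GOTO on every symbol after a dot until no new states appear). It has 10 states:
  I0: { [D → . + -], [D → . ; +], [D → . id ; D], [T → . D], [T' → . T] }  — shift
  I1: { [D → + . -] }  — shift
  I2: { [D → ; . +] }  — shift
  I3: { [T → D .] }  — reduce
  I4: { [T' → T .] }  — accept
  I5: { [D → id . ; D] }  — shift
  I6: { [D → . + -], [D → . ; +], [D → . id ; D], [D → id ; . D] }  — shift
  I7: { [D → id ; D .] }  — reduce
  I8: { [D → ; + .] }  — reduce
  I9: { [D → + - .] }  — reduce

No state contains both a complete item and a shift item.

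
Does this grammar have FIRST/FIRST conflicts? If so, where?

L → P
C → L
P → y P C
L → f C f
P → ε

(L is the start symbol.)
No FIRST/FIRST conflicts.

A FIRST/FIRST conflict occurs when two productions N → α and N → β for the same non-terminal have FIRST(α) ∩ FIRST(β) ≠ ∅ (with ε ∈ FIRST of a nullable right-hand side, so two nullable alternatives also conflict).

FIRST sets of the non-terminals at (or reachable through a nullable prefix from) the front of some alternative:
  FIRST(P) = { 'y', ε }

Productions for L:
  L → P: FIRST = { 'y', ε }
  L → f C f: FIRST = { 'f' }
Productions for P:
  P → y P C: FIRST = { 'y' }
  P → ε: FIRST = { ε }
C has only one production, so no FIRST/FIRST conflict is possible there.

All alternatives of each non-terminal have pairwise disjoint FIRST sets.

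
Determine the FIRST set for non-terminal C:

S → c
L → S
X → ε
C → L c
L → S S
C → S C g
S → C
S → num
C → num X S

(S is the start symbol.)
To compute FIRST(C), examine every production with C on the left-hand side, reading each right-hand side left to right until a non-nullable symbol is reached.

FIRST sets of the other non-terminals involved (by the same procedure, iterated to a fixed point):
  FIRST(L) = { 'c', 'num' }
  FIRST(S) = { 'c', 'num' }

From C → L c:
  - L is a non-terminal: add FIRST(L) \ {ε} = { 'c', 'num' }
    L is not nullable, so stop
From C → S C g:
  - S is a non-terminal: add FIRST(S) \ {ε} = { 'c', 'num' }
    S is not nullable, so stop
From C → num X S:
  - num is a terminal: add 'num' and stop

Collecting: FIRST(C) = { 'c', 'num' }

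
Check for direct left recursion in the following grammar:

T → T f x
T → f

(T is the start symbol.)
Direct left recursion occurs when N → N α for some non-terminal N (the right-hand side begins with the left-hand side itself).

T → T f x: LEFT RECURSIVE (starts with T)
T → f: starts with f

The grammar has direct left recursion on: T.

Answer: Yes, T is left-recursive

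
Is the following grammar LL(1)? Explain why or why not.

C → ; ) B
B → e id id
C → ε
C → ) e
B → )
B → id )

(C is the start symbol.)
Yes, the grammar is LL(1).

A grammar is LL(1) if for each non-terminal N with multiple productions, the predict sets of those productions are pairwise disjoint, where PREDICT(N → α) = (FIRST(α) \ {ε}) ∪ (FOLLOW(N) if α ⇒* ε).

Relevant sets:
  FOLLOW(C) = { $ }

For C:
  PREDICT(C → ';' ')' B) = { ';' }
  PREDICT(C → ε) = { $ }
  PREDICT(C → ')' e) = { ')' }
For B:
  PREDICT(B → e id id) = { 'e' }
  PREDICT(B → ')') = { ')' }
  PREDICT(B → id ')') = { 'id' }

All predict sets are disjoint. The grammar IS LL(1).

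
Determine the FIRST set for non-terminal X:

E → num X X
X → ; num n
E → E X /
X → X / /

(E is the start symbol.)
From X → ; num n:
  - ';' is a terminal: add ';' and stop
From X → X / /:
  - X is the symbol being defined: contributes nothing new
    X is not nullable, so stop

Collecting: FIRST(X) = { ';' }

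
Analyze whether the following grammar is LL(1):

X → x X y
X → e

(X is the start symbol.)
Yes, the grammar is LL(1).

A grammar is LL(1) if for each non-terminal N with multiple productions, the predict sets of those productions are pairwise disjoint, where PREDICT(N → α) = (FIRST(α) \ {ε}) ∪ (FOLLOW(N) if α ⇒* ε).

For X:
  PREDICT(X → x X y) = { 'x' }
  PREDICT(X → e) = { 'e' }

All predict sets are disjoint. The grammar IS LL(1).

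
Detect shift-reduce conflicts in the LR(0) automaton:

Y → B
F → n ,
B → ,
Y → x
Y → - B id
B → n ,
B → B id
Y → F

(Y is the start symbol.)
Yes — I3: [Y → B .] vs [B → B . id]

Augment with Y' → Y and build the canonical LR(0) collection (I0 = CLOSURE({[Y' → . Y]}), then GOTO on every symbol after a dot until no new states appear). It has 14 states:
  I0: { [B → . ,], [B → . B id], [B → . n ,], [F → . n ,], [Y → . - B id], [Y → . B], [Y → . F], [Y → . x], [Y' → . Y] }  — shift
  I1: { [B → , .] }  — reduce
  I2: { [B → . ,], [B → . B id], [B → . n ,], [Y → - . B id] }  — shift
  I3: { [B → B . id], [Y → B .] }  — shift, reduce
  I4: { [Y → F .] }  — reduce
  I5: { [Y' → Y .] }  — accept
  I6: { [B → n . ,], [F → n . ,] }  — shift
  I7: { [Y → x .] }  — reduce
  I8: { [B → n , .], [F → n , .] }  — 2 reduces
  I9: { [B → B id .] }  — reduce
  I10: { [B → B . id], [Y → - B . id] }  — shift
  I11: { [B → n . ,] }  — shift
  I12: { [B → n , .] }  — reduce
  I13: { [B → B id .], [Y → - B id .] }  — 2 reduces

I3 contains reduce item [Y → B .] and shift item [B → B . id] — shift-reduce conflict.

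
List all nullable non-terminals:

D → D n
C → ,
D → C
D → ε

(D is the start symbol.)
ε-productions: D → ε
So D is immediately nullable.
No further non-terminal can be added: every production for the remaining non-terminals contains a terminal or a non-nullable non-terminal.
Nullable = { 'D' }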